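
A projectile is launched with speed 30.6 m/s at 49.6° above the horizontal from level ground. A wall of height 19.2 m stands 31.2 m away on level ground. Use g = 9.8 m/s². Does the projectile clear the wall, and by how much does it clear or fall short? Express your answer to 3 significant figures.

Yes — it clears the wall by 5.33 m.

v_x = 30.6 cos 49.6° = 19.83 m/s; v_y0 = 30.6 sin 49.6° = 23.30 m/s.
Time to reach the wall: t = 31.2 / 19.83 = 1.573 s.
Height at that point: y = 23.30×1.573 − 4.900×1.573² = 24.53 m.
That is 24.53 − 19.2 = 5.33 m above the top of the wall, so the projectile clears it.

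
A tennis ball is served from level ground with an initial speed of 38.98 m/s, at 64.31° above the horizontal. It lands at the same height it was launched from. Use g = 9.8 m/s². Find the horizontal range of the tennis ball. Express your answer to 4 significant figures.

Components: v_x = 38.98 cos 64.31° = 16.898 m/s, v_y = 38.98 sin 64.31° = 35.127 m/s.
Time of flight (same landing height): t = 2 v_y / g = 2 × 35.127 / 9.8 = 7.1688 s.
Range: R = v_x · t = 16.898 × 7.1688 = 121.1 m.

121.1 m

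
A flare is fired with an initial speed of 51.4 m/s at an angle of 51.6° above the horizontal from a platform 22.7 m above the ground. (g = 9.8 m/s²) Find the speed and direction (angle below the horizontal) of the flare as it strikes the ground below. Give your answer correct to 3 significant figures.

55.6 m/s at 54.9° below the horizontal

v_x = 51.4 cos 51.6° = 31.93 m/s (constant).
|v_y| at impact = √((40.28)² + 2×9.8×22.7) = 45.47 m/s.
Speed = √(31.93² + 45.47²) = 55.6 m/s; angle = arctan(45.47/31.93) = 54.9° below horizontal.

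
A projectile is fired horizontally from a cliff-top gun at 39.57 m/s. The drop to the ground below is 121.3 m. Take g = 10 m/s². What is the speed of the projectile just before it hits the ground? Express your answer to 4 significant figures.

Fall time: t = √(2 × 121.3 / 10) = 4.9254 s.
At impact: v_x = 39.57 m/s (unchanged), v_y = g t = 10 × 4.9254 = 49.254 m/s.
Speed = √(v_x² + v_y²) = √(1565.8 + 2426.0) = 63.18 m/s.

63.18 m/s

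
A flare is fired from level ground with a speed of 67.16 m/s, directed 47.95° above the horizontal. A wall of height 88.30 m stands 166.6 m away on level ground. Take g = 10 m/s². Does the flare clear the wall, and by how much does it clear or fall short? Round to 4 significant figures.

Yes — it clears the wall by 27.82 m.

v_x = 67.16 cos 47.95° = 44.982 m/s; v_y0 = 67.16 sin 47.95° = 49.870 m/s.
Time to reach the wall: t = 166.6 / 44.982 = 3.7037 s.
Height at that point: y = 49.870×3.7037 − 5.000×3.7037² = 116.12 m.
That is 116.12 − 88.30 = 27.82 m above the top of the wall, so the flare clears it.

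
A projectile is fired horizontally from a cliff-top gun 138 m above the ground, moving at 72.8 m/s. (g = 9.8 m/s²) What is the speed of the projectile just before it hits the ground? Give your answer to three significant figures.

Fall time: t = √(2 × 138 / 9.8) = 5.307 s.
At impact: v_x = 72.8 m/s (unchanged), v_y = g t = 9.8 × 5.307 = 52.01 m/s.
Speed = √(v_x² + v_y²) = √(5300 + 2705) = 89.5 m/s.

89.5 m/s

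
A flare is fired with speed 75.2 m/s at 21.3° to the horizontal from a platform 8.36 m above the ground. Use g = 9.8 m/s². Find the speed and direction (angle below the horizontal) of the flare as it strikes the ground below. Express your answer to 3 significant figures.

v_x = 75.2 cos 21.3° = 70.06 m/s (constant).
|v_y| at impact = √((27.32)² + 2×9.8×8.36) = 30.17 m/s.
Speed = √(70.06² + 30.17²) = 76.3 m/s; angle = arctan(30.17/70.06) = 23.3° below horizontal.

76.3 m/s at 23.3° below the horizontal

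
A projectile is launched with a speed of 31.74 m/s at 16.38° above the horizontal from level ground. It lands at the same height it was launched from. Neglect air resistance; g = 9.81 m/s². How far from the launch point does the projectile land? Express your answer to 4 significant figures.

55.57 m

For level ground, R = v₀² sin(2θ) / g.
sin(2 × 16.38°) = sin 32.760° = 0.5411.
R = (31.74)² × 0.5411 / 9.81 = 55.57 m.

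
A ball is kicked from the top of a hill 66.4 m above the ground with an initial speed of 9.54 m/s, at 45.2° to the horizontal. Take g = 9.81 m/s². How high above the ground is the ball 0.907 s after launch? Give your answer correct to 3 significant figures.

v_y0 = 9.54 sin 45.2° = 6.769 m/s.
y(t) = 66.4 + v_y0 t − ½ g t² = 66.4 + 6.769×0.907 − ½×9.81×0.907² = 68.5 m.

68.5 m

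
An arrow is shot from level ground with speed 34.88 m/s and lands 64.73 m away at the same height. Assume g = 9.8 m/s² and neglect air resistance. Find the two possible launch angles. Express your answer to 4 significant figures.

15.71° and 74.29°

Level-ground range: R = v₀² sin(2θ)/g ⇒ sin 2θ = R g / v₀² = 64.73×9.8/34.88² = 0.5214.
2θ = arcsin(0.5214) = 31.426° or 180° − 31.426° = 148.574°.
So θ = 15.71° or θ = 74.29°.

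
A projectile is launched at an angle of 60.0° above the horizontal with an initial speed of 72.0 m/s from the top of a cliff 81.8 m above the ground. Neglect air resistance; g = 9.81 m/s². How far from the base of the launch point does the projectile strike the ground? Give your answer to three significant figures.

501 m

Components: v_x = 72.0 cos 60.0° = 36.00 m/s, v_y = 72.0 sin 60.0° = 62.35 m/s.
Vertical: 0 = 81.8 + 62.35 t − ½(9.81) t² ⇒ 4.905 t² − 62.35 t − 81.8 = 0.
t = [62.35 + √(3888 + 1605)] / 9.810 = 13.91 s.
Horizontal: R = v_x · t = 36.00 × 13.91 = 501 m.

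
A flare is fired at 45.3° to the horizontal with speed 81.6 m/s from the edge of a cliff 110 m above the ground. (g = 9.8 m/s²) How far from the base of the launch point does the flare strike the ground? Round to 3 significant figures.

Components: v_x = 81.6 cos 45.3° = 57.40 m/s, v_y = 81.6 sin 45.3° = 58.00 m/s.
Vertical: 0 = 110 + 58.00 t − ½(9.8) t² ⇒ 4.900 t² − 58.00 t − 110 = 0.
t = [58.00 + √(3364 + 2156)] / 9.800 = 13.50 s.
Horizontal: R = v_x · t = 57.40 × 13.50 = 775 m.

775 m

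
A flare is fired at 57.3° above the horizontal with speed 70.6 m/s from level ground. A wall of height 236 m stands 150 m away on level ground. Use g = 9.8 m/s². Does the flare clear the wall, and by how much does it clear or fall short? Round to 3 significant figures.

v_x = 70.6 cos 57.3° = 38.14 m/s; v_y0 = 70.6 sin 57.3° = 59.41 m/s.
Time to reach the wall: t = 150 / 38.14 = 3.933 s.
Height at that point: y = 59.41×3.933 − 4.900×3.933² = 157.9 m.
That is 236 − 157.9 = 78.1 m below the top of the wall, so the flare does not clear it.

No — it falls 78.1 m short of clearing the wall.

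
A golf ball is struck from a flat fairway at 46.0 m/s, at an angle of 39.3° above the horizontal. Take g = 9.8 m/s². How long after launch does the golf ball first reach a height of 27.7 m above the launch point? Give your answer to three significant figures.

v_y0 = 46.0 sin 39.3° = 29.14 m/s.
Set y = v_y0 t − ½ g t² = 27.7: 4.900 t² − 29.14 t + 27.7 = 0.
t = [29.14 ± √(849.1 − 542.9)] / 9.8 = (29.14 ± 17.50) / 9.8, giving t = 1.19 s or t = 4.76 s.
The golf ball is on the way up at the first time, so t = 1.19 s.

1.19 s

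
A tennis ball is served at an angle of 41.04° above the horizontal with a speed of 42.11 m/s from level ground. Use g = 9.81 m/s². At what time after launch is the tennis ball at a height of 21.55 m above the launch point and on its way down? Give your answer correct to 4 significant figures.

v_y0 = 42.11 sin 41.04° = 27.649 m/s.
Set y = v_y0 t − ½ g t² = 21.55: 4.905 t² − 27.649 t + 21.55 = 0.
t = [27.649 ± √(764.47 − 422.81)] / 9.81 = (27.649 ± 18.484) / 9.81, giving t = 0.9343 s or t = 4.703 s.
On the way down corresponds to the larger root: t = 4.703 s.

4.703 s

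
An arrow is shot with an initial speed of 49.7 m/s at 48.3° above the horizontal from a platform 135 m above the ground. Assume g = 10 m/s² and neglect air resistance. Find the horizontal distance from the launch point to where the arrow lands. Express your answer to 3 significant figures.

Components: v_x = 49.7 cos 48.3° = 33.06 m/s, v_y = 49.7 sin 48.3° = 37.11 m/s.
Vertical: 0 = 135 + 37.11 t − ½(10) t² ⇒ 5.000 t² − 37.11 t − 135 = 0.
t = [37.11 + √(1377 + 2700)] / 10.00 = 10.10 s.
Horizontal: R = v_x · t = 33.06 × 10.10 = 334 m.

334 m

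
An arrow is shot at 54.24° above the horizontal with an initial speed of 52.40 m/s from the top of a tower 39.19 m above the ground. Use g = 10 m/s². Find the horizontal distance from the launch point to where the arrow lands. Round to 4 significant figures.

286.1 m

Components: v_x = 52.40 cos 54.24° = 30.622 m/s, v_y = 52.40 sin 54.24° = 42.521 m/s.
Vertical: 0 = 39.19 + 42.521 t − ½(10) t² ⇒ 5.000 t² − 42.521 t − 39.19 = 0.
t = [42.521 + √(1808.0 + 783.80)] / 10.00 = 9.3431 s.
Horizontal: R = v_x · t = 30.622 × 9.3431 = 286.1 m.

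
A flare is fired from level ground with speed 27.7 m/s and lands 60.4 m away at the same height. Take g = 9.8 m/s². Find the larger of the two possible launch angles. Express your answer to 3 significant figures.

64.8°

Level-ground range: R = v₀² sin(2θ)/g ⇒ sin 2θ = R g / v₀² = 60.4×9.8/27.7² = 0.7714.
2θ = arcsin(0.7714) = 50.48° or 180° − 50.48° = 129.52°.
So θ = 25.2° or θ = 64.8°.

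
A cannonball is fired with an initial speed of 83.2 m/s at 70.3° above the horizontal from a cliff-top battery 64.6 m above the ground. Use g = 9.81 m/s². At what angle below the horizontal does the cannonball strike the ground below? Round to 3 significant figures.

71.9°

v_x = 83.2 cos 70.3° = 28.05 m/s.
At impact |v_y| = √(v_y0² + 2 g h) = √(78.33² + 2×9.81×64.6) = 86.04 m/s.
Angle below horizontal = arctan(|v_y| / v_x) = arctan(86.04 / 28.05) = 71.9°.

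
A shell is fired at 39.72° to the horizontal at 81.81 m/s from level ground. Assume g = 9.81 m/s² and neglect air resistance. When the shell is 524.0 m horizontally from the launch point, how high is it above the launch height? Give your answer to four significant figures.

95.22 m

v_x = 81.81 cos 39.72° = 62.926 m/s, v_y0 = 81.81 sin 39.72° = 52.280 m/s.
Time to reach x = 524.0 m: t = x / v_x = 524.0 / 62.926 = 8.3272 s.
y = v_y0 t − ½ g t² = 52.280×8.3272 − 4.905×8.3272² = 95.22 m.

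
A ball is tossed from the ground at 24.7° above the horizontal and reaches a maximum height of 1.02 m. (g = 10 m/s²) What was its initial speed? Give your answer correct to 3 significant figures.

At maximum height v_y = 0, so (v₀ sin θ)² = 2 g H.
v₀ sin 24.7° = √(2 × 10 × 1.02) = 4.517 m/s.
v₀ = 4.517 / sin 24.7° = 4.517 / 0.4179 = 10.8 m/s.

10.8 m/s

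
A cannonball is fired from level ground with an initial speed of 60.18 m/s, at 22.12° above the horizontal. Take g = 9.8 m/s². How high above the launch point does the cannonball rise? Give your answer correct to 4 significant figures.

26.20 m

Vertical component of launch velocity: v_y = 60.18 sin 22.12° = 22.661 m/s.
At the highest point the vertical velocity is zero, so v_y² = 2 g h_max.
h_max = (22.661)² / (2 × 9.8) = 513.52 / 19.60 = 26.20 m.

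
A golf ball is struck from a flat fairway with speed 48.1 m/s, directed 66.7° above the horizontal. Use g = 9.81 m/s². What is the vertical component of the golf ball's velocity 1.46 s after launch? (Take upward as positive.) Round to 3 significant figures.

Initial vertical component: v_y0 = 48.1 sin 66.7° = 44.18 m/s.
v_y(t) = v_y0 − g t = 44.18 − 9.81 × 1.46 = 29.9 m/s.

29.9 m/s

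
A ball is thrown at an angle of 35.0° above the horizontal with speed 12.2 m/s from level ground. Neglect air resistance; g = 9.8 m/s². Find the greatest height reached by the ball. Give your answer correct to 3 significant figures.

2.50 m

Vertical component of launch velocity: v_y = 12.2 sin 35.0° = 6.998 m/s.
At the highest point the vertical velocity is zero, so v_y² = 2 g h_max.
h_max = (6.998)² / (2 × 9.8) = 48.97 / 19.60 = 2.50 m.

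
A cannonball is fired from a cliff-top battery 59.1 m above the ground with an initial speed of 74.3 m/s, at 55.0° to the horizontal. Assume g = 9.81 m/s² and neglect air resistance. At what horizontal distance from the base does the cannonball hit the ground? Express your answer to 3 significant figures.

567 m

Components: v_x = 74.3 cos 55.0° = 42.62 m/s, v_y = 74.3 sin 55.0° = 60.86 m/s.
Vertical: 0 = 59.1 + 60.86 t − ½(9.81) t² ⇒ 4.905 t² − 60.86 t − 59.1 = 0.
t = [60.86 + √(3704 + 1160)] / 9.810 = 13.31 s.
Horizontal: R = v_x · t = 42.62 × 13.31 = 567 m.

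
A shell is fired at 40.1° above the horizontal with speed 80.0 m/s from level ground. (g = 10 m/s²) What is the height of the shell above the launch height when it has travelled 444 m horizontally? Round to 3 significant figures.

v_x = 80.0 cos 40.1° = 61.19 m/s, v_y0 = 80.0 sin 40.1° = 51.53 m/s.
Time to reach x = 444 m: t = x / v_x = 444 / 61.19 = 7.256 s.
y = v_y0 t − ½ g t² = 51.53×7.256 − 5.000×7.256² = 111 m.

111 m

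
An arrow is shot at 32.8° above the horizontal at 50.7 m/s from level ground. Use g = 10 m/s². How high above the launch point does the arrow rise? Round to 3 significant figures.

Vertical component of launch velocity: v_y = 50.7 sin 32.8° = 27.46 m/s.
At the highest point the vertical velocity is zero, so v_y² = 2 g h_max.
h_max = (27.46)² / (2 × 10) = 754.1 / 20.00 = 37.7 m.

37.7 m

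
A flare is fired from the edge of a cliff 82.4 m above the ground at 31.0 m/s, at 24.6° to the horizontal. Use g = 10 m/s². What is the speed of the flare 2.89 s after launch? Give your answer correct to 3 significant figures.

v_x = 31.0 cos 24.6° = 28.19 m/s (constant).
v_y(t) = 31.0 sin 24.6° − g t = 12.90 − 10 × 2.89 = -16.00 m/s.
Speed = √(v_x² + v_y²) = √(794.7 + 256.0) = 32.4 m/s.

32.4 m/s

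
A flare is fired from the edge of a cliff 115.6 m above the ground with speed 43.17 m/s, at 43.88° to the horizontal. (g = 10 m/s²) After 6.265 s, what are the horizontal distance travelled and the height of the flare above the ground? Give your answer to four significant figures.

v_x = 43.17 cos 43.88° = 31.117 m/s; v_y0 = 43.17 sin 43.88° = 29.923 m/s.
x = v_x t = 31.117 × 6.265 = 194.9 m.
y = 115.6 + v_y0 t − ½ g t² = 106.8 m.

x = 194.9 m, y = 106.8 m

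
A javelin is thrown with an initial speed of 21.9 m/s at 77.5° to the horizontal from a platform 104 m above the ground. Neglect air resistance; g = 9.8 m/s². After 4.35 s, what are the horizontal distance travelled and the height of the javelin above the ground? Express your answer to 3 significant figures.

v_x = 21.9 cos 77.5° = 4.740 m/s; v_y0 = 21.9 sin 77.5° = 21.38 m/s.
x = v_x t = 4.740 × 4.35 = 20.6 m.
y = 104 + v_y0 t − ½ g t² = 104 m.

x = 20.6 m, y = 104 m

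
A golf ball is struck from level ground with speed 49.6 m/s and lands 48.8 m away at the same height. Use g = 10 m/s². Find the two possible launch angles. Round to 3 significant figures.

Level-ground range: R = v₀² sin(2θ)/g ⇒ sin 2θ = R g / v₀² = 48.8×10/49.6² = 0.1984.
2θ = arcsin(0.1984) = 11.44° or 180° − 11.44° = 168.56°.
So θ = 5.72° or θ = 84.3°.

5.72° and 84.3°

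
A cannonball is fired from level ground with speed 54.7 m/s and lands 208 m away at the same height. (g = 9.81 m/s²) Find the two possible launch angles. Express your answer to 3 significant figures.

Level-ground range: R = v₀² sin(2θ)/g ⇒ sin 2θ = R g / v₀² = 208×9.81/54.7² = 0.6820.
2θ = arcsin(0.6820) = 43.00° or 180° − 43.00° = 137.00°.
So θ = 21.5° or θ = 68.5°.

21.5° and 68.5°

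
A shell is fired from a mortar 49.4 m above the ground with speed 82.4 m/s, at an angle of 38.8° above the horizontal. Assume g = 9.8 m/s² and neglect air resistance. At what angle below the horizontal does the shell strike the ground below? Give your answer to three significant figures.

v_x = 82.4 cos 38.8° = 64.22 m/s.
At impact |v_y| = √(v_y0² + 2 g h) = √(51.63² + 2×9.8×49.4) = 60.28 m/s.
Angle below horizontal = arctan(|v_y| / v_x) = arctan(60.28 / 64.22) = 43.2°.

43.2°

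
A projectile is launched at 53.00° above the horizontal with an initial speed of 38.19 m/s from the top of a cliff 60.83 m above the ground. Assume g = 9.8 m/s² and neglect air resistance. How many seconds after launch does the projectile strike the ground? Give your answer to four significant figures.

7.813 s

Vertical component: v_y = 38.19 sin 53.00° = 30.500 m/s.
Taking up as positive with launch at y = 60.83 m, landing at y = 0: 0 = 60.83 + 30.500 t − ½(9.8) t².
Solving 4.900 t² − 30.500 t − 60.83 = 0 gives t = [30.500 + √(30.500² + 4·4.900·60.83)] / 9.800 = 7.813 s.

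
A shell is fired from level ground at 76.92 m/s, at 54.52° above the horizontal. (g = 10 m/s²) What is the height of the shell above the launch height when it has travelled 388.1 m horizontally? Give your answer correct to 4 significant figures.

v_x = 76.92 cos 54.52° = 44.646 m/s, v_y0 = 76.92 sin 54.52° = 62.637 m/s.
Time to reach x = 388.1 m: t = x / v_x = 388.1 / 44.646 = 8.6928 s.
y = v_y0 t − ½ g t² = 62.637×8.6928 − 5.000×8.6928² = 166.7 m.

166.7 m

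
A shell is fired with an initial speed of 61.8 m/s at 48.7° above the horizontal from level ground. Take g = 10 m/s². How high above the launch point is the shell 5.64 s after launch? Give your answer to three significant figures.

v_y0 = 61.8 sin 48.7° = 46.43 m/s.
y(t) = v_y0 t − ½ g t² = 46.43×5.64 − 5.000×5.64² = 103 m.

103 m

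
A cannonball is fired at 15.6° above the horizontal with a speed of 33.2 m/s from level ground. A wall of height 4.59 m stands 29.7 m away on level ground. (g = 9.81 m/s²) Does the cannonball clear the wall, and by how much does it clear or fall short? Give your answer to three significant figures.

v_x = 33.2 cos 15.6° = 31.98 m/s; v_y0 = 33.2 sin 15.6° = 8.928 m/s.
Time to reach the wall: t = 29.7 / 31.98 = 0.9287 s.
Height at that point: y = 8.928×0.9287 − 4.905×0.9287² = 4.061 m.
That is 4.59 − 4.061 = 0.529 m below the top of the wall, so the cannonball does not clear it.

No — it falls 0.529 m short of clearing the wall.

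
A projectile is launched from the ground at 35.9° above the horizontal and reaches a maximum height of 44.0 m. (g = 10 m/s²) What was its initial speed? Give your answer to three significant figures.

50.6 m/s

At maximum height v_y = 0, so (v₀ sin θ)² = 2 g H.
v₀ sin 35.9° = √(2 × 10 × 44.0) = 29.66 m/s.
v₀ = 29.66 / sin 35.9° = 29.66 / 0.5864 = 50.6 m/s.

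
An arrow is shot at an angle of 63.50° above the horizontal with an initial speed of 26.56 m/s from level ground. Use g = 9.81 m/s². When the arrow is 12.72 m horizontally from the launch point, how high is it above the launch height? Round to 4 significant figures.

19.86 m

v_x = 26.56 cos 63.50° = 11.851 m/s, v_y0 = 26.56 sin 63.50° = 23.769 m/s.
Time to reach x = 12.72 m: t = x / v_x = 12.72 / 11.851 = 1.0733 s.
y = v_y0 t − ½ g t² = 23.769×1.0733 − 4.905×1.0733² = 19.86 m.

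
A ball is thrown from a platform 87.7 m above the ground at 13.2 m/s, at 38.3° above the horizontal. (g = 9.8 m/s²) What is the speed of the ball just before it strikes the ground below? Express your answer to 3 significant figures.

v_x = 13.2 cos 38.3° = 10.36 m/s is unchanged throughout.
For the vertical component, v_y² = v_y0² + 2 g h = (8.181)² + 2×9.8×87.7 = 1786, so |v_y| = 42.26 m/s.
Impact speed = √(v_x² + v_y²) = √(107.3 + 1786) = 43.5 m/s.

43.5 m/s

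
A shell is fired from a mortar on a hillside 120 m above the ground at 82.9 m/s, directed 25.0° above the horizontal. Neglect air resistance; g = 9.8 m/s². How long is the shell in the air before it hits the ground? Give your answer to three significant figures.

Vertical component: v_y = 82.9 sin 25.0° = 35.04 m/s.
Taking up as positive with launch at y = 120 m, landing at y = 0: 0 = 120 + 35.04 t − ½(9.8) t².
Solving 4.900 t² − 35.04 t − 120 = 0 gives t = [35.04 + √(35.04² + 4·4.900·120)] / 9.800 = 9.68 s.

9.68 s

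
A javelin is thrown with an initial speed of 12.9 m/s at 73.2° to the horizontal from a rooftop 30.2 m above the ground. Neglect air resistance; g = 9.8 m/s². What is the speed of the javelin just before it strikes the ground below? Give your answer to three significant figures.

v_x = 12.9 cos 73.2° = 3.729 m/s is unchanged throughout.
For the vertical component, v_y² = v_y0² + 2 g h = (12.35)² + 2×9.8×30.2 = 744.4, so |v_y| = 27.28 m/s.
Impact speed = √(v_x² + v_y²) = √(13.91 + 744.4) = 27.5 m/s.

27.5 m/s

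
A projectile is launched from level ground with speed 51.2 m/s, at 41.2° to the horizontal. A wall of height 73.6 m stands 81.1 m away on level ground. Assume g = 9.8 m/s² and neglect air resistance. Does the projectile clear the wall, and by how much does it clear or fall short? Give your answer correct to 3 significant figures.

No — it falls 24.3 m short of clearing the wall.

v_x = 51.2 cos 41.2° = 38.52 m/s; v_y0 = 51.2 sin 41.2° = 33.72 m/s.
Time to reach the wall: t = 81.1 / 38.52 = 2.105 s.
Height at that point: y = 33.72×2.105 − 4.900×2.105² = 49.27 m.
That is 73.6 − 49.27 = 24.3 m below the top of the wall, so the projectile does not clear it.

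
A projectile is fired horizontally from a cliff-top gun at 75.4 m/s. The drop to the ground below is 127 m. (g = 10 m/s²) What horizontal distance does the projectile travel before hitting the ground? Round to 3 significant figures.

380 m

Initial vertical velocity is zero, so the fall time comes from h = ½ g t²: t = √(2 × 127 / 10) = 5.040 s.
Horizontal motion is uniform at 75.4 m/s, so x = 75.4 × 5.040 = 380 m.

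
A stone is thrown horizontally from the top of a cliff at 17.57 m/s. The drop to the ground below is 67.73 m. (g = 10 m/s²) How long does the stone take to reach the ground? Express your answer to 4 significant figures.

3.680 s

The horizontal speed doesn't affect the fall. With v_y0 = 0, h = ½ g t².
t = √(2 × 67.73 / 10) = √13.546 = 3.680 s.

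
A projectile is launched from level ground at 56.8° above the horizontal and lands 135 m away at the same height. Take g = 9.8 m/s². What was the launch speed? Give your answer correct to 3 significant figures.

On level ground, R = v₀² sin(2θ) / g, so v₀ = √(R g / sin 2θ).
sin(2 × 56.8°) = 0.9164.
v₀ = √(135 × 9.8 / 0.9164) = √1444 = 38.0 m/s.

38.0 m/s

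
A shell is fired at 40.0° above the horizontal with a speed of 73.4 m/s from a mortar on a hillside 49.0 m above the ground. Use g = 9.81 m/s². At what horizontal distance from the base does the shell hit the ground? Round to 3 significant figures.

594 m

Components: v_x = 73.4 cos 40.0° = 56.23 m/s, v_y = 73.4 sin 40.0° = 47.18 m/s.
Vertical: 0 = 49.0 + 47.18 t − ½(9.81) t² ⇒ 4.905 t² − 47.18 t − 49.0 = 0.
t = [47.18 + √(2226 + 961.4)] / 9.810 = 10.56 s.
Horizontal: R = v_x · t = 56.23 × 10.56 = 594 m.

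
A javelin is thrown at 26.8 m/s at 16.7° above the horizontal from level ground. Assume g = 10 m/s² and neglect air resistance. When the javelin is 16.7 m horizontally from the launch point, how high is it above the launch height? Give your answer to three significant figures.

2.89 m

v_x = 26.8 cos 16.7° = 25.67 m/s, v_y0 = 26.8 sin 16.7° = 7.701 m/s.
Time to reach x = 16.7 m: t = x / v_x = 16.7 / 25.67 = 0.6506 s.
y = v_y0 t − ½ g t² = 7.701×0.6506 − 5.000×0.6506² = 2.89 m.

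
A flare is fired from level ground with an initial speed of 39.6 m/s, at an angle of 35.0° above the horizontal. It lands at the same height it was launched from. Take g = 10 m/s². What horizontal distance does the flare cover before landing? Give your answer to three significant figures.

147 m

For level ground, R = v₀² sin(2θ) / g.
sin(2 × 35.0°) = sin 70.00° = 0.9397.
R = (39.6)² × 0.9397 / 10 = 147 m.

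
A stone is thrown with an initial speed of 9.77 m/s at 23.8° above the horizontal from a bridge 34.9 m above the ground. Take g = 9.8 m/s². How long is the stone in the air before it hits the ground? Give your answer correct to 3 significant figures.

Vertical component: v_y = 9.77 sin 23.8° = 3.943 m/s.
Taking up as positive with launch at y = 34.9 m, landing at y = 0: 0 = 34.9 + 3.943 t − ½(9.8) t².
Solving 4.900 t² − 3.943 t − 34.9 = 0 gives t = [3.943 + √(3.943² + 4·4.900·34.9)] / 9.800 = 3.10 s.

3.10 s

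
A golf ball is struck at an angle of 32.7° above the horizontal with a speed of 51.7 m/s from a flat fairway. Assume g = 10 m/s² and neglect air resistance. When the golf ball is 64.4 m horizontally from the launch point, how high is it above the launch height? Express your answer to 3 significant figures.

v_x = 51.7 cos 32.7° = 43.51 m/s, v_y0 = 51.7 sin 32.7° = 27.93 m/s.
Time to reach x = 64.4 m: t = x / v_x = 64.4 / 43.51 = 1.480 s.
y = v_y0 t − ½ g t² = 27.93×1.480 − 5.000×1.480² = 30.4 m.

30.4 m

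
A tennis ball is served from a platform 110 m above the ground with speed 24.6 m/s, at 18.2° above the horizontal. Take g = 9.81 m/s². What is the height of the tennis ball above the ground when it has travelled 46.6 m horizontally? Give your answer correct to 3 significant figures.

v_x = 24.6 cos 18.2° = 23.37 m/s, v_y0 = 24.6 sin 18.2° = 7.683 m/s.
Time to reach x = 46.6 m: t = x / v_x = 46.6 / 23.37 = 1.994 s.
y = 110 + v_y0 t − ½ g t² = 110 + 7.683×1.994 − 4.905×1.994² = 106 m.

106 m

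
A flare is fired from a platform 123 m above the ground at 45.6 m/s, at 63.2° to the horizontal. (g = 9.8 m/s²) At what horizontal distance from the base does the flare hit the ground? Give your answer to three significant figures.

219 m

Components: v_x = 45.6 cos 63.2° = 20.56 m/s, v_y = 45.6 sin 63.2° = 40.70 m/s.
Vertical: 0 = 123 + 40.70 t − ½(9.8) t² ⇒ 4.900 t² − 40.70 t − 123 = 0.
t = [40.70 + √(1656 + 2411)] / 9.800 = 10.66 s.
Horizontal: R = v_x · t = 20.56 × 10.66 = 219 m.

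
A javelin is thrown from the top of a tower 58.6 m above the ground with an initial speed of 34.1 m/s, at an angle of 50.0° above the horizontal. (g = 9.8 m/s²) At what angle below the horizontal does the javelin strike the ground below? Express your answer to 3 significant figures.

v_x = 34.1 cos 50.0° = 21.92 m/s.
At impact |v_y| = √(v_y0² + 2 g h) = √(26.12² + 2×9.8×58.6) = 42.79 m/s.
Angle below horizontal = arctan(|v_y| / v_x) = arctan(42.79 / 21.92) = 62.9°.

62.9°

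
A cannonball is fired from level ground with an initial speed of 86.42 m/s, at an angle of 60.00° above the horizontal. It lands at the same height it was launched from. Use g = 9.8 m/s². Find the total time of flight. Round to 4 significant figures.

Vertical component: v_y = 86.42 sin 60.00° = 74.842 m/s.
For a projectile landing at launch height, time of flight is t = 2 v_y / g = 2 × 74.842 / 9.8 = 15.27 s.

15.27 s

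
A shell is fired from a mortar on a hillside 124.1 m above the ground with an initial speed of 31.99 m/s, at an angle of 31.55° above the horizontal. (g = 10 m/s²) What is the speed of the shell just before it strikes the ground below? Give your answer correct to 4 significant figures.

59.21 m/s

v_x = 31.99 cos 31.55° = 27.261 m/s is unchanged throughout.
For the vertical component, v_y² = v_y0² + 2 g h = (16.739)² + 2×10×124.1 = 2762.2, so |v_y| = 52.557 m/s.
Impact speed = √(v_x² + v_y²) = √(743.16 + 2762.2) = 59.21 m/s.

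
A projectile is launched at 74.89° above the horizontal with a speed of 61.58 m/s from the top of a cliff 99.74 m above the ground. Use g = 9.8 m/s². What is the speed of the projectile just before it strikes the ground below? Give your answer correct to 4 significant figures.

v_x = 61.58 cos 74.89° = 16.052 m/s is unchanged throughout.
For the vertical component, v_y² = v_y0² + 2 g h = (59.451)² + 2×9.8×99.74 = 5489.3, so |v_y| = 74.090 m/s.
Impact speed = √(v_x² + v_y²) = √(257.67 + 5489.3) = 75.81 m/s.

75.81 m/s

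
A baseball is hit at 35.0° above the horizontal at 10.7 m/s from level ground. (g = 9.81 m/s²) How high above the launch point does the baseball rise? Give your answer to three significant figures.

1.92 m

Vertical component of launch velocity: v_y = 10.7 sin 35.0° = 6.137 m/s.
At the highest point the vertical velocity is zero, so v_y² = 2 g h_max.
h_max = (6.137)² / (2 × 9.81) = 37.66 / 19.62 = 1.92 m.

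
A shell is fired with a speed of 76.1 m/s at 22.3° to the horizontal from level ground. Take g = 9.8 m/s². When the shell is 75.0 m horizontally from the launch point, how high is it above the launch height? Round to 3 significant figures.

v_x = 76.1 cos 22.3° = 70.41 m/s, v_y0 = 76.1 sin 22.3° = 28.88 m/s.
Time to reach x = 75.0 m: t = x / v_x = 75.0 / 70.41 = 1.065 s.
y = v_y0 t − ½ g t² = 28.88×1.065 − 4.900×1.065² = 25.2 m.

25.2 m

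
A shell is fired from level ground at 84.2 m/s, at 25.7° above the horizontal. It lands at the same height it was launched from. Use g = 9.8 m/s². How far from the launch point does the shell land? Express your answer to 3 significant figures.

565 m

Components: v_x = 84.2 cos 25.7° = 75.87 m/s, v_y = 84.2 sin 25.7° = 36.51 m/s.
Time of flight (same landing height): t = 2 v_y / g = 2 × 36.51 / 9.8 = 7.451 s.
Range: R = v_x · t = 75.87 × 7.451 = 565 m.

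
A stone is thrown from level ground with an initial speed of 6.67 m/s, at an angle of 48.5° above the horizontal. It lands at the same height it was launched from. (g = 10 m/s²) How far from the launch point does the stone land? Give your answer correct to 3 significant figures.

4.42 m

Components: v_x = 6.67 cos 48.5° = 4.420 m/s, v_y = 6.67 sin 48.5° = 4.996 m/s.
Time of flight (same landing height): t = 2 v_y / g = 2 × 4.996 / 10 = 0.9992 s.
Range: R = v_x · t = 4.420 × 0.9992 = 4.42 m.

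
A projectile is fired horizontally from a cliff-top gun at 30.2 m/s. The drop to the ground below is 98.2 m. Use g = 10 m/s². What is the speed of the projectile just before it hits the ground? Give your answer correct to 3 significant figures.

53.6 m/s

Fall time: t = √(2 × 98.2 / 10) = 4.432 s.
At impact: v_x = 30.2 m/s (unchanged), v_y = g t = 10 × 4.432 = 44.32 m/s.
Speed = √(v_x² + v_y²) = √(912.0 + 1964) = 53.6 m/s.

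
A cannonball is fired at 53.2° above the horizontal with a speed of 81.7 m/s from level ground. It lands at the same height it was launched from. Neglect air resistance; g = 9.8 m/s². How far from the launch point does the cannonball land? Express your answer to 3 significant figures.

653 m

Components: v_x = 81.7 cos 53.2° = 48.94 m/s, v_y = 81.7 sin 53.2° = 65.42 m/s.
Time of flight (same landing height): t = 2 v_y / g = 2 × 65.42 / 9.8 = 13.35 s.
Range: R = v_x · t = 48.94 × 13.35 = 653 m.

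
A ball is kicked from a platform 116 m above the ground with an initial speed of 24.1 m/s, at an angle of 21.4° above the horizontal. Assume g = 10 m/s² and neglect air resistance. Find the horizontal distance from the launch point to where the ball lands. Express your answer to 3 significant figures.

130 m

Components: v_x = 24.1 cos 21.4° = 22.44 m/s, v_y = 24.1 sin 21.4° = 8.794 m/s.
Vertical: 0 = 116 + 8.794 t − ½(10) t² ⇒ 5.000 t² − 8.794 t − 116 = 0.
t = [8.794 + √(77.33 + 2320)] / 10.00 = 5.776 s.
Horizontal: R = v_x · t = 22.44 × 5.776 = 130 m.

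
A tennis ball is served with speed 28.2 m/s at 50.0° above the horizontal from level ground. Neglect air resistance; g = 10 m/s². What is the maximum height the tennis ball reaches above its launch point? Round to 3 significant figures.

Vertical component of launch velocity: v_y = 28.2 sin 50.0° = 21.60 m/s.
At the highest point the vertical velocity is zero, so v_y² = 2 g h_max.
h_max = (21.60)² / (2 × 10) = 466.6 / 20.00 = 23.3 m.

23.3 m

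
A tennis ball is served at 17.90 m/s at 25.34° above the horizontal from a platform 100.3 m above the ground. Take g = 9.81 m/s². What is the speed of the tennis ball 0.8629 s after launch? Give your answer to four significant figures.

v_x = 17.90 cos 25.34° = 16.178 m/s (constant).
v_y(t) = 17.90 sin 25.34° − g t = 7.6610 − 9.81 × 0.8629 = -0.80405 m/s.
Speed = √(v_x² + v_y²) = √(261.73 + 0.64650) = 16.20 m/s.

16.20 m/s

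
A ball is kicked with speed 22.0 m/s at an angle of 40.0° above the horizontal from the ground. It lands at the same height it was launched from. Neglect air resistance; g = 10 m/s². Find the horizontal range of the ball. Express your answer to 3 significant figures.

Components: v_x = 22.0 cos 40.0° = 16.85 m/s, v_y = 22.0 sin 40.0° = 14.14 m/s.
Time of flight (same landing height): t = 2 v_y / g = 2 × 14.14 / 10 = 2.828 s.
Range: R = v_x · t = 16.85 × 2.828 = 47.7 m.

47.7 m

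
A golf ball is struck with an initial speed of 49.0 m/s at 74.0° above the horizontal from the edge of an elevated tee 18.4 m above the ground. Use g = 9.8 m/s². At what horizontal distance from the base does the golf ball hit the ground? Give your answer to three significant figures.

Components: v_x = 49.0 cos 74.0° = 13.51 m/s, v_y = 49.0 sin 74.0° = 47.10 m/s.
Vertical: 0 = 18.4 + 47.10 t − ½(9.8) t² ⇒ 4.900 t² − 47.10 t − 18.4 = 0.
t = [47.10 + √(2218 + 360.6)] / 9.800 = 9.988 s.
Horizontal: R = v_x · t = 13.51 × 9.988 = 135 m.

135 m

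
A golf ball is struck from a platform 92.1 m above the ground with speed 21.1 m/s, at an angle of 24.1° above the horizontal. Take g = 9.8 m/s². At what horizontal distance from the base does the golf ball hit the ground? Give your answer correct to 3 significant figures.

102 m

Components: v_x = 21.1 cos 24.1° = 19.26 m/s, v_y = 21.1 sin 24.1° = 8.616 m/s.
Vertical: 0 = 92.1 + 8.616 t − ½(9.8) t² ⇒ 4.900 t² − 8.616 t − 92.1 = 0.
t = [8.616 + √(74.24 + 1805)] / 9.800 = 5.303 s.
Horizontal: R = v_x · t = 19.26 × 5.303 = 102 m.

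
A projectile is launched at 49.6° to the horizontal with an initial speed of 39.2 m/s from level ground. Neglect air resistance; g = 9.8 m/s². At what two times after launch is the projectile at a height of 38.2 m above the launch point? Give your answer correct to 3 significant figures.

1.83 s and 4.26 s

v_y0 = 39.2 sin 49.6° = 29.85 m/s.
Set y = v_y0 t − ½ g t² = 38.2: 4.900 t² − 29.85 t + 38.2 = 0.
t = [29.85 ± √(891.0 − 748.7)] / 9.8 = (29.85 ± 11.93) / 9.8, giving t = 1.83 s or t = 4.26 s.
So the projectile is at 38.2 m at t = 1.83 s (rising) and t = 4.26 s (falling).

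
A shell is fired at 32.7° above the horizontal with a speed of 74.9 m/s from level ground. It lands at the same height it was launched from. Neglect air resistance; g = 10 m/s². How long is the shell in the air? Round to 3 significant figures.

8.09 s

Vertical component: v_y = 74.9 sin 32.7° = 40.46 m/s.
For a projectile landing at launch height, time of flight is t = 2 v_y / g = 2 × 40.46 / 10 = 8.09 s.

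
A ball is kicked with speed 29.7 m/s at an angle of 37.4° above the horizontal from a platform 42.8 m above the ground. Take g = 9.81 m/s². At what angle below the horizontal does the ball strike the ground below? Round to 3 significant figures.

v_x = 29.7 cos 37.4° = 23.59 m/s.
At impact |v_y| = √(v_y0² + 2 g h) = √(18.04² + 2×9.81×42.8) = 34.13 m/s.
Angle below horizontal = arctan(|v_y| / v_x) = arctan(34.13 / 23.59) = 55.3°.

55.3°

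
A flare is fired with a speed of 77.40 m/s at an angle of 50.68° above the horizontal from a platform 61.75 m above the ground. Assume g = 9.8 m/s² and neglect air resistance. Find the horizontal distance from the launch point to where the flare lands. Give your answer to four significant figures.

Components: v_x = 77.40 cos 50.68° = 49.045 m/s, v_y = 77.40 sin 50.68° = 59.878 m/s.
Vertical: 0 = 61.75 + 59.878 t − ½(9.8) t² ⇒ 4.900 t² − 59.878 t − 61.75 = 0.
t = [59.878 + √(3585.4 + 1210.3)] / 9.800 = 13.176 s.
Horizontal: R = v_x · t = 49.045 × 13.176 = 646.2 m.

646.2 m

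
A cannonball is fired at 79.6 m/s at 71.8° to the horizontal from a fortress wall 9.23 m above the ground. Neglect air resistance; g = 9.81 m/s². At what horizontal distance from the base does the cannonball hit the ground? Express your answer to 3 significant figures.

Components: v_x = 79.6 cos 71.8° = 24.86 m/s, v_y = 79.6 sin 71.8° = 75.62 m/s.
Vertical: 0 = 9.23 + 75.62 t − ½(9.81) t² ⇒ 4.905 t² − 75.62 t − 9.23 = 0.
t = [75.62 + √(5718 + 181.1)] / 9.810 = 15.54 s.
Horizontal: R = v_x · t = 24.86 × 15.54 = 386 m.

386 m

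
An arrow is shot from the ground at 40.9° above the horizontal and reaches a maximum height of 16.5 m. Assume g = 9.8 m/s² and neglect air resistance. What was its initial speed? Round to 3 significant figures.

27.5 m/s

At maximum height v_y = 0, so (v₀ sin θ)² = 2 g H.
v₀ sin 40.9° = √(2 × 9.8 × 16.5) = 17.98 m/s.
v₀ = 17.98 / sin 40.9° = 17.98 / 0.6547 = 27.5 m/s.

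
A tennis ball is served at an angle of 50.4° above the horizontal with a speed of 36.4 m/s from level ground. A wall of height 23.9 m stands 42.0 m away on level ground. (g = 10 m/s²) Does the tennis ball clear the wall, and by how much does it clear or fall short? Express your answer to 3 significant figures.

v_x = 36.4 cos 50.4° = 23.20 m/s; v_y0 = 36.4 sin 50.4° = 28.05 m/s.
Time to reach the wall: t = 42.0 / 23.20 = 1.810 s.
Height at that point: y = 28.05×1.810 − 5.000×1.810² = 34.39 m.
That is 34.39 − 23.9 = 10.5 m above the top of the wall, so the tennis ball clears it.

Yes — it clears the wall by 10.5 m.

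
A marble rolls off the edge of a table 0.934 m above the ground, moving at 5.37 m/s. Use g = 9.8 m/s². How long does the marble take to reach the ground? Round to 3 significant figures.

0.437 s

The horizontal speed doesn't affect the fall. With v_y0 = 0, h = ½ g t².
t = √(2 × 0.934 / 9.8) = √0.1906 = 0.437 s.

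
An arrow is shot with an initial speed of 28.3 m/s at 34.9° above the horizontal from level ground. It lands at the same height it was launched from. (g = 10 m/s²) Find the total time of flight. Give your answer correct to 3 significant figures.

Vertical component: v_y = 28.3 sin 34.9° = 16.19 m/s.
For a projectile landing at launch height, time of flight is t = 2 v_y / g = 2 × 16.19 / 10 = 3.24 s.

3.24 s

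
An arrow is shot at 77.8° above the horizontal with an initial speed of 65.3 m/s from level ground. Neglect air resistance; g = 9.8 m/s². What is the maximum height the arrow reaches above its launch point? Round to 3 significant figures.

Vertical component of launch velocity: v_y = 65.3 sin 77.8° = 63.83 m/s.
At the highest point the vertical velocity is zero, so v_y² = 2 g h_max.
h_max = (63.83)² / (2 × 9.8) = 4074 / 19.60 = 208 m.

208 m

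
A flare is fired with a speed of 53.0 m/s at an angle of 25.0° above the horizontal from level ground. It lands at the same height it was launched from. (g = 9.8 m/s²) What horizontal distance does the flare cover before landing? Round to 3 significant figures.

220 m

For level ground, R = v₀² sin(2θ) / g.
sin(2 × 25.0°) = sin 50.00° = 0.7660.
R = (53.0)² × 0.7660 / 9.8 = 220 m.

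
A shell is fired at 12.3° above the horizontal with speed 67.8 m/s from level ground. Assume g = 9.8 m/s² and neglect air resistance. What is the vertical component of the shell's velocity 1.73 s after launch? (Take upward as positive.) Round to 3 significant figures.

-2.51 m/s

Initial vertical component: v_y0 = 67.8 sin 12.3° = 14.44 m/s.
v_y(t) = v_y0 − g t = 14.44 − 9.8 × 1.73 = -2.51 m/s.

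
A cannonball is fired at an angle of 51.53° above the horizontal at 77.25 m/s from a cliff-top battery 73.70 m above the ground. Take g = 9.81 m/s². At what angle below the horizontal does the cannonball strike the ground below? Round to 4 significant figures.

56.07°

v_x = 77.25 cos 51.53° = 48.058 m/s.
At impact |v_y| = √(v_y0² + 2 g h) = √(60.482² + 2×9.81×73.70) = 71.443 m/s.
Angle below horizontal = arctan(|v_y| / v_x) = arctan(71.443 / 48.058) = 56.07°.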